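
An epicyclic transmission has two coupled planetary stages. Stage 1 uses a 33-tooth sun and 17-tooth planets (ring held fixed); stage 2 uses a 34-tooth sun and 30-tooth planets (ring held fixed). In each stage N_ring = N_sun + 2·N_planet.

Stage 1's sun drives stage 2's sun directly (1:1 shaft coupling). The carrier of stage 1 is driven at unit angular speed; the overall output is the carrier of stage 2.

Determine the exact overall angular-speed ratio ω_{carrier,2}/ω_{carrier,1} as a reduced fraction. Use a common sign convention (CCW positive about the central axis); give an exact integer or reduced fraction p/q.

Stage 1: N_ring = 33 + 2·17 = 67
Stage 1: 33(ω_s−ω_c) = −67(ω_r−ω_c),  ω_r=0, ω_c=1
Stage 1: ω_s = 1 − (67/33)(0−1) = 100/33
  ⇒ ω_s¹/ω_c¹ = 100/33
Stage 2: N_ring = 34 + 2·30 = 94
Stage 2: 34(ω_s−ω_c) = −94(ω_r−ω_c),  ω_r=0, ω_s=1
Stage 2: 34(1−ω_c) = −94(0−ω_c)  ⇒  128ω_c = 34  ⇒  ω_c = 17/64
  ⇒ ω_c²/ω_s² = 17/64
Coupling ω_s² = ω_s¹ ⇒ overall = 100/33 × 17/64 = 425/528

425/528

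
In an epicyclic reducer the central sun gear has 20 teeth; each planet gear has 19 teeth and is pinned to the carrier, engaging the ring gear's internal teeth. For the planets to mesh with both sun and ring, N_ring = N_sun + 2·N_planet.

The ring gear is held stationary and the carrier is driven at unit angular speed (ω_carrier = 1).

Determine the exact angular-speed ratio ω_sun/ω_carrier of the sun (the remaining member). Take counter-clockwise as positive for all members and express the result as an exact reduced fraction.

39/10

N_ring = 20 + 2·19 = 58
20(ω_s−ω_c) = −58(ω_r−ω_c),  ω_r=0, ω_c=1
ω_s = 1 − (58/20)(0−1) = 39/10
ω_s/ω_c = 39/10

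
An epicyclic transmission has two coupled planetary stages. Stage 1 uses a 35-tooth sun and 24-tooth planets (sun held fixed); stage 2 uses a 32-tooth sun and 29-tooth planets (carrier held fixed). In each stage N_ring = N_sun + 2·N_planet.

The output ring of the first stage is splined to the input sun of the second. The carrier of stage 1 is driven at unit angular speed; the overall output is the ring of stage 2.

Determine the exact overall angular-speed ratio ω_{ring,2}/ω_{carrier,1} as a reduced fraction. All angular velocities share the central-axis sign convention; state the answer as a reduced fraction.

-1888/3735

Stage 1: N_ring = 35 + 2·24 = 83
Stage 1: 35(ω_s−ω_c) = −83(ω_r−ω_c),  ω_s=0, ω_c=1
Stage 1: ω_r = 1 − (35/83)(0−1) = 118/83
  ⇒ ω_r¹/ω_c¹ = 118/83
Stage 2: N_ring = 32 + 2·29 = 90
Stage 2: 32(ω_s−ω_c) = −90(ω_r−ω_c),  ω_c=0, ω_s=1
Stage 2: ω_r = 0 − (32/90)(1−0) = -16/45
  ⇒ ω_r²/ω_s² = -16/45
Coupling ω_s² = ω_r¹ ⇒ overall = 118/83 × -16/45 = -1888/3735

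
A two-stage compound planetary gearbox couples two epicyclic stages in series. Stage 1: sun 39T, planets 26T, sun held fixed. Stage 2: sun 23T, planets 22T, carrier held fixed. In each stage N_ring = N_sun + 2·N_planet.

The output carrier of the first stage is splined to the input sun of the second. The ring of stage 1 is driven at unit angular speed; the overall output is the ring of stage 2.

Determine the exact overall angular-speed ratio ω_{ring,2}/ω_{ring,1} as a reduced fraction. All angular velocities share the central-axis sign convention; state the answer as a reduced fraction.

-161/670

Stage 1: N_ring = 39 + 2·26 = 91
Stage 1: 39(ω_s−ω_c) = −91(ω_r−ω_c),  ω_s=0, ω_r=1
Stage 1: 39(0−ω_c) = −91(1−ω_c)  ⇒  130ω_c = 91  ⇒  ω_c = 7/10
  ⇒ ω_c¹/ω_r¹ = 7/10
Stage 2: N_ring = 23 + 2·22 = 67
Stage 2: 23(ω_s−ω_c) = −67(ω_r−ω_c),  ω_c=0, ω_s=1
Stage 2: ω_r = 0 − (23/67)(1−0) = -23/67
  ⇒ ω_r²/ω_s² = -23/67
Coupling ω_s² = ω_c¹ ⇒ overall = 7/10 × -23/67 = -161/670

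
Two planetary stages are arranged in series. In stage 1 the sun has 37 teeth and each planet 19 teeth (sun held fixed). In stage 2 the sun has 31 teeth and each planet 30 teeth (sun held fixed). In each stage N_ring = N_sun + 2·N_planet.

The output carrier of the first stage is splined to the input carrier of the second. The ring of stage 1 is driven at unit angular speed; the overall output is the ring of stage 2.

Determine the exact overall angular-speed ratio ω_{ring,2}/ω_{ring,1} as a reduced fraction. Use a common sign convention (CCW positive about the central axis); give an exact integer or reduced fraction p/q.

Stage 1: N_ring = 37 + 2·19 = 75
Stage 1: 37(ω_s−ω_c) = −75(ω_r−ω_c),  ω_s=0, ω_r=1
Stage 1: 37(0−ω_c) = −75(1−ω_c)  ⇒  112ω_c = 75  ⇒  ω_c = 75/112
  ⇒ ω_c¹/ω_r¹ = 75/112
Stage 2: N_ring = 31 + 2·30 = 91
Stage 2: 31(ω_s−ω_c) = −91(ω_r−ω_c),  ω_s=0, ω_c=1
Stage 2: ω_r = 1 − (31/91)(0−1) = 122/91
  ⇒ ω_r²/ω_c² = 122/91
Coupling ω_c² = ω_c¹ ⇒ overall = 75/112 × 122/91 = 4575/5096

4575/5096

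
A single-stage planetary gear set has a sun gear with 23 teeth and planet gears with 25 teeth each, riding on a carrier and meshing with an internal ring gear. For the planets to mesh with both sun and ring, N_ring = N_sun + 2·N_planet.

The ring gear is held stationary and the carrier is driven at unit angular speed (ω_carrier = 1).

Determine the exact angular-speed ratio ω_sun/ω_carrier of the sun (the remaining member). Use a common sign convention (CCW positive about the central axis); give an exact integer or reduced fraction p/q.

96/23

N_ring = 23 + 2·25 = 73
23(ω_s−ω_c) = −73(ω_r−ω_c),  ω_r=0, ω_c=1
ω_s = 1 − (73/23)(0−1) = 96/23
ω_s/ω_c = 96/23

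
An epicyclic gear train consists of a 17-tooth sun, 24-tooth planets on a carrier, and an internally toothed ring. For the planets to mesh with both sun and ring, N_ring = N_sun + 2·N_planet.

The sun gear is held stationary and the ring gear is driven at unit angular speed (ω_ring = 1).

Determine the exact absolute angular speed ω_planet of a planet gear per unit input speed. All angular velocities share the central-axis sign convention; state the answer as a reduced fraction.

65/48

N_ring = 17 + 2·24 = 65
17(ω_s−ω_c) = −65(ω_r−ω_c),  ω_s=0, ω_r=1
17(0−ω_c) = −65(1−ω_c)  ⇒  82ω_c = 65  ⇒  ω_c = 65/82
sun–planet: 17·(0−65/82) = −24·(ω_p−ω_c)  ⇒  ω_p−ω_c = −(17/24)·(-65/82) = 1105/1968
ω_p = 65/82 + 1105/1968 = 65/48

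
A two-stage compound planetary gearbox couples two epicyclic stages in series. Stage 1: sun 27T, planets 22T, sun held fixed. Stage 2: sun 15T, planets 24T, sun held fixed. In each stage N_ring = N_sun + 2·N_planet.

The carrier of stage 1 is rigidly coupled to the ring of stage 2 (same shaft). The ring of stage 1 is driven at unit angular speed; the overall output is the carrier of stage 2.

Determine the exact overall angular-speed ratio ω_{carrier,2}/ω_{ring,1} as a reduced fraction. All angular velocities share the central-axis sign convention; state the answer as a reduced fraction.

Stage 1: N_ring = 27 + 2·22 = 71
Stage 1: 27(ω_s−ω_c) = −71(ω_r−ω_c),  ω_s=0, ω_r=1
Stage 1: 27(0−ω_c) = −71(1−ω_c)  ⇒  98ω_c = 71  ⇒  ω_c = 71/98
  ⇒ ω_c¹/ω_r¹ = 71/98
Stage 2: N_ring = 15 + 2·24 = 63
Stage 2: 15(ω_s−ω_c) = −63(ω_r−ω_c),  ω_s=0, ω_r=1
Stage 2: 15(0−ω_c) = −63(1−ω_c)  ⇒  78ω_c = 63  ⇒  ω_c = 21/26
  ⇒ ω_c²/ω_r² = 21/26
Coupling ω_r² = ω_c¹ ⇒ overall = 71/98 × 21/26 = 213/364

213/364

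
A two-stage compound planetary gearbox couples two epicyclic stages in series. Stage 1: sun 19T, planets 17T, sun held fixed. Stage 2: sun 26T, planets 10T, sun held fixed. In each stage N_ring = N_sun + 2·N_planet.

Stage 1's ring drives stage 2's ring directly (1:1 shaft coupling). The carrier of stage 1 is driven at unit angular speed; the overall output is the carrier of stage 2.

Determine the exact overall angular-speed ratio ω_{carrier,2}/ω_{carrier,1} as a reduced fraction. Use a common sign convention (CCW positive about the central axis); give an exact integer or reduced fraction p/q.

Stage 1: N_ring = 19 + 2·17 = 53
Stage 1: 19(ω_s−ω_c) = −53(ω_r−ω_c),  ω_s=0, ω_c=1
Stage 1: ω_r = 1 − (19/53)(0−1) = 72/53
  ⇒ ω_r¹/ω_c¹ = 72/53
Stage 2: N_ring = 26 + 2·10 = 46
Stage 2: 26(ω_s−ω_c) = −46(ω_r−ω_c),  ω_s=0, ω_r=1
Stage 2: 26(0−ω_c) = −46(1−ω_c)  ⇒  72ω_c = 46  ⇒  ω_c = 23/36
  ⇒ ω_c²/ω_r² = 23/36
Coupling ω_r² = ω_r¹ ⇒ overall = 72/53 × 23/36 = 46/53

46/53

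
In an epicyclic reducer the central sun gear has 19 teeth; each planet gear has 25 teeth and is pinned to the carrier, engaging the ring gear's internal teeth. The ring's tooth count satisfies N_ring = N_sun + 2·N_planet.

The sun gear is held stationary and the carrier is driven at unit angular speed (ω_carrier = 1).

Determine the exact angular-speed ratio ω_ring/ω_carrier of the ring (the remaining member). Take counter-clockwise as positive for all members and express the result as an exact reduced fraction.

N_ring = 19 + 2·25 = 69
19(ω_s−ω_c) = −69(ω_r−ω_c),  ω_s=0, ω_c=1
ω_r = 1 − (19/69)(0−1) = 88/69
ω_r/ω_c = 88/69

88/69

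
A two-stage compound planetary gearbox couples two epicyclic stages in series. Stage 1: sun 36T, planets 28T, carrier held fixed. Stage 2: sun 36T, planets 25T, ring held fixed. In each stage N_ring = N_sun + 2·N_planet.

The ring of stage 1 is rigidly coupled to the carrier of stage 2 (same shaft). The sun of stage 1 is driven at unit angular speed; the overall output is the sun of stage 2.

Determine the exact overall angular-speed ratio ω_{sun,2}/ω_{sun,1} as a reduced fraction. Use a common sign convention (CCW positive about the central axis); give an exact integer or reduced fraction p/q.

Stage 1: N_ring = 36 + 2·28 = 92
Stage 1: 36(ω_s−ω_c) = −92(ω_r−ω_c),  ω_c=0, ω_s=1
Stage 1: ω_r = 0 − (36/92)(1−0) = -9/23
  ⇒ ω_r¹/ω_s¹ = -9/23
Stage 2: N_ring = 36 + 2·25 = 86
Stage 2: 36(ω_s−ω_c) = −86(ω_r−ω_c),  ω_r=0, ω_c=1
Stage 2: ω_s = 1 − (86/36)(0−1) = 61/18
  ⇒ ω_s²/ω_c² = 61/18
Coupling ω_c² = ω_r¹ ⇒ overall = -9/23 × 61/18 = -61/46

-61/46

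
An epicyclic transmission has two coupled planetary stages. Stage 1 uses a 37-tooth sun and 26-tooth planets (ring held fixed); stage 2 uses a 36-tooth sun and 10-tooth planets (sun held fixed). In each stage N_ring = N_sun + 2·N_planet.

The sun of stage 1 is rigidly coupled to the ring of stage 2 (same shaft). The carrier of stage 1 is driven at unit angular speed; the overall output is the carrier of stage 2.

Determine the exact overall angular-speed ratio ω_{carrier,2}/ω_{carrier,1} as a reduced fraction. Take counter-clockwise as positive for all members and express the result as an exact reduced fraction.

1764/851

Stage 1: N_ring = 37 + 2·26 = 89
Stage 1: 37(ω_s−ω_c) = −89(ω_r−ω_c),  ω_r=0, ω_c=1
Stage 1: ω_s = 1 − (89/37)(0−1) = 126/37
  ⇒ ω_s¹/ω_c¹ = 126/37
Stage 2: N_ring = 36 + 2·10 = 56
Stage 2: 36(ω_s−ω_c) = −56(ω_r−ω_c),  ω_s=0, ω_r=1
Stage 2: 36(0−ω_c) = −56(1−ω_c)  ⇒  92ω_c = 56  ⇒  ω_c = 14/23
  ⇒ ω_c²/ω_r² = 14/23
Coupling ω_r² = ω_s¹ ⇒ overall = 126/37 × 14/23 = 1764/851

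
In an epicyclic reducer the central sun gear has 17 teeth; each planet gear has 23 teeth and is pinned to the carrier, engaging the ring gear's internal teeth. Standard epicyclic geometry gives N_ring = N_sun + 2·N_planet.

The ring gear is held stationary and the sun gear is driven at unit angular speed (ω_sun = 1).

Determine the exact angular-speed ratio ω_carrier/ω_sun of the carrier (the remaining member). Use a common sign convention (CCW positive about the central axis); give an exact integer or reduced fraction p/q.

N_ring = 17 + 2·23 = 63
17(ω_s−ω_c) = −63(ω_r−ω_c),  ω_r=0, ω_s=1
17(1−ω_c) = −63(0−ω_c)  ⇒  80ω_c = 17  ⇒  ω_c = 17/80
ω_c/ω_s = 17/80

17/80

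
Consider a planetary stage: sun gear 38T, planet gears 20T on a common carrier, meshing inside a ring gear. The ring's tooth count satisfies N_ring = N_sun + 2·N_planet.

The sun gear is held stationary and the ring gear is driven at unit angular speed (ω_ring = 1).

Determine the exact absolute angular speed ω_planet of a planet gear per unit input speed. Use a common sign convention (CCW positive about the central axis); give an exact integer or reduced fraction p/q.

39/20

N_ring = 38 + 2·20 = 78
38(ω_s−ω_c) = −78(ω_r−ω_c),  ω_s=0, ω_r=1
38(0−ω_c) = −78(1−ω_c)  ⇒  116ω_c = 78  ⇒  ω_c = 39/58
sun–planet: 38·(0−39/58) = −20·(ω_p−ω_c)  ⇒  ω_p−ω_c = −(38/20)·(-39/58) = 741/580
ω_p = 39/58 + 741/580 = 39/20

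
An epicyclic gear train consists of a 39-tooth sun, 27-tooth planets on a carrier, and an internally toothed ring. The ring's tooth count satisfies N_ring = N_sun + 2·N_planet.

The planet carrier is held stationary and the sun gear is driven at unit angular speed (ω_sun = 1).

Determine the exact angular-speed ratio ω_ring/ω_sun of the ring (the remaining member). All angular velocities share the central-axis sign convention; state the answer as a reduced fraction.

N_ring = 39 + 2·27 = 93
39(ω_s−ω_c) = −93(ω_r−ω_c),  ω_c=0, ω_s=1
ω_r = 0 − (39/93)(1−0) = -13/31
ω_r/ω_s = -13/31

-13/31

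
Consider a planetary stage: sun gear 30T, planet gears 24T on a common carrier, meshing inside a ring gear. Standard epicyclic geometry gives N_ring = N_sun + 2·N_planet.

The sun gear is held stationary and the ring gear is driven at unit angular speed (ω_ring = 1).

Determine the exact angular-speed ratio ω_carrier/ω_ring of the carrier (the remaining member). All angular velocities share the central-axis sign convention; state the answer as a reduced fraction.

N_ring = 30 + 2·24 = 78
30(ω_s−ω_c) = −78(ω_r−ω_c),  ω_s=0, ω_r=1
30(0−ω_c) = −78(1−ω_c)  ⇒  108ω_c = 78  ⇒  ω_c = 13/18
ω_c/ω_r = 13/18

13/18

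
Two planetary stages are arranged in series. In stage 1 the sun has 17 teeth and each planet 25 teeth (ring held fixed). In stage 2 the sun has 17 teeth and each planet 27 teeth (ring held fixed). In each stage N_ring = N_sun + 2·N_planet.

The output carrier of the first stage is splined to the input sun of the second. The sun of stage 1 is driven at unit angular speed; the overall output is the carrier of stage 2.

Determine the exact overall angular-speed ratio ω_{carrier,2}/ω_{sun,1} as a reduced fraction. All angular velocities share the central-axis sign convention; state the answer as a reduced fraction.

289/7392

Stage 1: N_ring = 17 + 2·25 = 67
Stage 1: 17(ω_s−ω_c) = −67(ω_r−ω_c),  ω_r=0, ω_s=1
Stage 1: 17(1−ω_c) = −67(0−ω_c)  ⇒  84ω_c = 17  ⇒  ω_c = 17/84
  ⇒ ω_c¹/ω_s¹ = 17/84
Stage 2: N_ring = 17 + 2·27 = 71
Stage 2: 17(ω_s−ω_c) = −71(ω_r−ω_c),  ω_r=0, ω_s=1
Stage 2: 17(1−ω_c) = −71(0−ω_c)  ⇒  88ω_c = 17  ⇒  ω_c = 17/88
  ⇒ ω_c²/ω_s² = 17/88
Coupling ω_s² = ω_c¹ ⇒ overall = 17/84 × 17/88 = 289/7392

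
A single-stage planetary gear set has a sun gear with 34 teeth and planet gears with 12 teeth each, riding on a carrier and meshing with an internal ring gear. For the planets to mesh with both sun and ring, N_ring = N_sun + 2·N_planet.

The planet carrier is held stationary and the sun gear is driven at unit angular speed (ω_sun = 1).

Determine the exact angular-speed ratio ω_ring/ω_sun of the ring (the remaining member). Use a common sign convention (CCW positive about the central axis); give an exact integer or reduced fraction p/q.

-17/29

N_ring = 34 + 2·12 = 58
34(ω_s−ω_c) = −58(ω_r−ω_c),  ω_c=0, ω_s=1
ω_r = 0 − (34/58)(1−0) = -17/29
ω_r/ω_s = -17/29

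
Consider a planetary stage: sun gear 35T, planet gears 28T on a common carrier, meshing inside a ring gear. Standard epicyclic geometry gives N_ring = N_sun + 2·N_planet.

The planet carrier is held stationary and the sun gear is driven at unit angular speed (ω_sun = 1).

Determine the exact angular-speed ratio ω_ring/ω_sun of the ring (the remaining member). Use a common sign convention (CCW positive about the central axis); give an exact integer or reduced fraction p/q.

N_ring = 35 + 2·28 = 91
35(ω_s−ω_c) = −91(ω_r−ω_c),  ω_c=0, ω_s=1
ω_r = 0 − (35/91)(1−0) = -5/13
ω_r/ω_s = -5/13

-5/13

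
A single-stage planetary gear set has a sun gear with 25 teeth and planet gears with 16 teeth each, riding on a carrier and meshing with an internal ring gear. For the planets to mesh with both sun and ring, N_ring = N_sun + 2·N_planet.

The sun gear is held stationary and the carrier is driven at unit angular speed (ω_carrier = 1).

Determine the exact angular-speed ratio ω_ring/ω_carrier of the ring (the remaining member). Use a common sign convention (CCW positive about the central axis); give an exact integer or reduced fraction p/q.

82/57

N_ring = 25 + 2·16 = 57
25(ω_s−ω_c) = −57(ω_r−ω_c),  ω_s=0, ω_c=1
ω_r = 1 − (25/57)(0−1) = 82/57
ω_r/ω_c = 82/57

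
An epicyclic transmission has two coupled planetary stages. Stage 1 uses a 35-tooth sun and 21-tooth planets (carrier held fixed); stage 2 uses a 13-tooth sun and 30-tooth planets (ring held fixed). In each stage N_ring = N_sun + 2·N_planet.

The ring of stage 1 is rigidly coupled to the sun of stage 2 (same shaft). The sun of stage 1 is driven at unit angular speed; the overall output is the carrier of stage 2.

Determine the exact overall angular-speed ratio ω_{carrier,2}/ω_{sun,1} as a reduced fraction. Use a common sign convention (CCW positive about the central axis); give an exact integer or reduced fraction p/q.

-65/946

Stage 1: N_ring = 35 + 2·21 = 77
Stage 1: 35(ω_s−ω_c) = −77(ω_r−ω_c),  ω_c=0, ω_s=1
Stage 1: ω_r = 0 − (35/77)(1−0) = -5/11
  ⇒ ω_r¹/ω_s¹ = -5/11
Stage 2: N_ring = 13 + 2·30 = 73
Stage 2: 13(ω_s−ω_c) = −73(ω_r−ω_c),  ω_r=0, ω_s=1
Stage 2: 13(1−ω_c) = −73(0−ω_c)  ⇒  86ω_c = 13  ⇒  ω_c = 13/86
  ⇒ ω_c²/ω_s² = 13/86
Coupling ω_s² = ω_r¹ ⇒ overall = -5/11 × 13/86 = -65/946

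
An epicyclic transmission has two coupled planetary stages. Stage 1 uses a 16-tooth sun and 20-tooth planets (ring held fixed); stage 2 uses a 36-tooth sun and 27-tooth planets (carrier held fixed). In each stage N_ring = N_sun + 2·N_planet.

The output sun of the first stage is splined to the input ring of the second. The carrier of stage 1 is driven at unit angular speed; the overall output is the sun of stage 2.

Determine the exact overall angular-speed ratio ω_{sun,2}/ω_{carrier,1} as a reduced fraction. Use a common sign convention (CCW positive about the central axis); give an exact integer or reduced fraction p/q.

Stage 1: N_ring = 16 + 2·20 = 56
Stage 1: 16(ω_s−ω_c) = −56(ω_r−ω_c),  ω_r=0, ω_c=1
Stage 1: ω_s = 1 − (56/16)(0−1) = 9/2
  ⇒ ω_s¹/ω_c¹ = 9/2
Stage 2: N_ring = 36 + 2·27 = 90
Stage 2: 36(ω_s−ω_c) = −90(ω_r−ω_c),  ω_c=0, ω_r=1
Stage 2: ω_s = 0 − (90/36)(1−0) = -5/2
  ⇒ ω_s²/ω_r² = -5/2
Coupling ω_r² = ω_s¹ ⇒ overall = 9/2 × -5/2 = -45/4

-45/4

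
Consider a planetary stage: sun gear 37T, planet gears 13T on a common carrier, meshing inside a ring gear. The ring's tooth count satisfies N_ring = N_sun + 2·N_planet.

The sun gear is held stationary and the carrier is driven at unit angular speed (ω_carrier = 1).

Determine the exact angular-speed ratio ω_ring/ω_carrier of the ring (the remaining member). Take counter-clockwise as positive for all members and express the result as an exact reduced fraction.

N_ring = 37 + 2·13 = 63
37(ω_s−ω_c) = −63(ω_r−ω_c),  ω_s=0, ω_c=1
ω_r = 1 − (37/63)(0−1) = 100/63
ω_r/ω_c = 100/63

100/63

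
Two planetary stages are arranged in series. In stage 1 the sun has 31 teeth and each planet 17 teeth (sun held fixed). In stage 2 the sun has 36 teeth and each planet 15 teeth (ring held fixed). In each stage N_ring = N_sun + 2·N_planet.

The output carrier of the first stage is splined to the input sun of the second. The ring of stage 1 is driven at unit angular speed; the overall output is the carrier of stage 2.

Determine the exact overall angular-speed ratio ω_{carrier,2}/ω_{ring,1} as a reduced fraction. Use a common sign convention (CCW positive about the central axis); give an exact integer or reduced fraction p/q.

Stage 1: N_ring = 31 + 2·17 = 65
Stage 1: 31(ω_s−ω_c) = −65(ω_r−ω_c),  ω_s=0, ω_r=1
Stage 1: 31(0−ω_c) = −65(1−ω_c)  ⇒  96ω_c = 65  ⇒  ω_c = 65/96
  ⇒ ω_c¹/ω_r¹ = 65/96
Stage 2: N_ring = 36 + 2·15 = 66
Stage 2: 36(ω_s−ω_c) = −66(ω_r−ω_c),  ω_r=0, ω_s=1
Stage 2: 36(1−ω_c) = −66(0−ω_c)  ⇒  102ω_c = 36  ⇒  ω_c = 6/17
  ⇒ ω_c²/ω_s² = 6/17
Coupling ω_s² = ω_c¹ ⇒ overall = 65/96 × 6/17 = 65/272

65/272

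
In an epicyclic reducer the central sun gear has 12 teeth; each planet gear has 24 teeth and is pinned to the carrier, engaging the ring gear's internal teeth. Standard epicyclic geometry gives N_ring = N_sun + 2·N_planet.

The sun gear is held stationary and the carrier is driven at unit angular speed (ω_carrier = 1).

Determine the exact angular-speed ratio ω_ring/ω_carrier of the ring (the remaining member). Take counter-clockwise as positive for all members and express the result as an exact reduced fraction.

6/5

N_ring = 12 + 2·24 = 60
12(ω_s−ω_c) = −60(ω_r−ω_c),  ω_s=0, ω_c=1
ω_r = 1 − (12/60)(0−1) = 6/5
ω_r/ω_c = 6/5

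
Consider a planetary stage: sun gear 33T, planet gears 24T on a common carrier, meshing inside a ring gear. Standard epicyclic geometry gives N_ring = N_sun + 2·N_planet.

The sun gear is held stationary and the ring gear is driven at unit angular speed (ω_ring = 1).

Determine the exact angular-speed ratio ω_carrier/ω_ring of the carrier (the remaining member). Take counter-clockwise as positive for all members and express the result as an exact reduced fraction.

27/38

N_ring = 33 + 2·24 = 81
33(ω_s−ω_c) = −81(ω_r−ω_c),  ω_s=0, ω_r=1
33(0−ω_c) = −81(1−ω_c)  ⇒  114ω_c = 81  ⇒  ω_c = 27/38
ω_c/ω_r = 27/38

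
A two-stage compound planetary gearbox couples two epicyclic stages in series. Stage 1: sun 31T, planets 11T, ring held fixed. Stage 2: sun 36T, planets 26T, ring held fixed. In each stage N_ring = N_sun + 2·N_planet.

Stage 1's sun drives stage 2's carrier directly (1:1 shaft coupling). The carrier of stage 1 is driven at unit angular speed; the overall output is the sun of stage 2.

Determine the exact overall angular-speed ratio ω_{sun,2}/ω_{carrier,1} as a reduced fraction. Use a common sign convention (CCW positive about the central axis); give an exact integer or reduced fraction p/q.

28/3

Stage 1: N_ring = 31 + 2·11 = 53
Stage 1: 31(ω_s−ω_c) = −53(ω_r−ω_c),  ω_r=0, ω_c=1
Stage 1: ω_s = 1 − (53/31)(0−1) = 84/31
  ⇒ ω_s¹/ω_c¹ = 84/31
Stage 2: N_ring = 36 + 2·26 = 88
Stage 2: 36(ω_s−ω_c) = −88(ω_r−ω_c),  ω_r=0, ω_c=1
Stage 2: ω_s = 1 − (88/36)(0−1) = 31/9
  ⇒ ω_s²/ω_c² = 31/9
Coupling ω_c² = ω_s¹ ⇒ overall = 84/31 × 31/9 = 28/3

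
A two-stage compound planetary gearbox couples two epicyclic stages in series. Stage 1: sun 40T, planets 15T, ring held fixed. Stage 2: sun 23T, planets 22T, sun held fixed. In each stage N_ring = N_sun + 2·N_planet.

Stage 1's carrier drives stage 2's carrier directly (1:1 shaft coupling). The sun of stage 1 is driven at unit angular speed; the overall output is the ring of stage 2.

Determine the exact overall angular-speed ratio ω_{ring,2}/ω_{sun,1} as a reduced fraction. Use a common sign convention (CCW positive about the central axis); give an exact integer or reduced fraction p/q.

Stage 1: N_ring = 40 + 2·15 = 70
Stage 1: 40(ω_s−ω_c) = −70(ω_r−ω_c),  ω_r=0, ω_s=1
Stage 1: 40(1−ω_c) = −70(0−ω_c)  ⇒  110ω_c = 40  ⇒  ω_c = 4/11
  ⇒ ω_c¹/ω_s¹ = 4/11
Stage 2: N_ring = 23 + 2·22 = 67
Stage 2: 23(ω_s−ω_c) = −67(ω_r−ω_c),  ω_s=0, ω_c=1
Stage 2: ω_r = 1 − (23/67)(0−1) = 90/67
  ⇒ ω_r²/ω_c² = 90/67
Coupling ω_c² = ω_c¹ ⇒ overall = 4/11 × 90/67 = 360/737

360/737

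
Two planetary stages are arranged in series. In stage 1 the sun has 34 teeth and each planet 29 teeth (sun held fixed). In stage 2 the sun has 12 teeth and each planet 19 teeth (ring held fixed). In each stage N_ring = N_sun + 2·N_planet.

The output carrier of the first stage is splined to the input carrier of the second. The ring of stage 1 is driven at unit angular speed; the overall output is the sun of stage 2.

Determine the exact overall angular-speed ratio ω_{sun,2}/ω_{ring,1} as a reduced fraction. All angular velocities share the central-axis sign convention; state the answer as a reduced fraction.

713/189

Stage 1: N_ring = 34 + 2·29 = 92
Stage 1: 34(ω_s−ω_c) = −92(ω_r−ω_c),  ω_s=0, ω_r=1
Stage 1: 34(0−ω_c) = −92(1−ω_c)  ⇒  126ω_c = 92  ⇒  ω_c = 46/63
  ⇒ ω_c¹/ω_r¹ = 46/63
Stage 2: N_ring = 12 + 2·19 = 50
Stage 2: 12(ω_s−ω_c) = −50(ω_r−ω_c),  ω_r=0, ω_c=1
Stage 2: ω_s = 1 − (50/12)(0−1) = 31/6
  ⇒ ω_s²/ω_c² = 31/6
Coupling ω_c² = ω_c¹ ⇒ overall = 46/63 × 31/6 = 713/189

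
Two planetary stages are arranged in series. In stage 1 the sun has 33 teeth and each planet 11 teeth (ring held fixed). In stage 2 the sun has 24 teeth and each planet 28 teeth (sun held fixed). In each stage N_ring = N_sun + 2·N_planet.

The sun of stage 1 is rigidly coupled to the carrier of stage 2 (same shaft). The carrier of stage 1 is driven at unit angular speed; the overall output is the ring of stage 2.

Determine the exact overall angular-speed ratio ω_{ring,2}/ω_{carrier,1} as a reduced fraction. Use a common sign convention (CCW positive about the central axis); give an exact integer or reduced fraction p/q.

Stage 1: N_ring = 33 + 2·11 = 55
Stage 1: 33(ω_s−ω_c) = −55(ω_r−ω_c),  ω_r=0, ω_c=1
Stage 1: ω_s = 1 − (55/33)(0−1) = 8/3
  ⇒ ω_s¹/ω_c¹ = 8/3
Stage 2: N_ring = 24 + 2·28 = 80
Stage 2: 24(ω_s−ω_c) = −80(ω_r−ω_c),  ω_s=0, ω_c=1
Stage 2: ω_r = 1 − (24/80)(0−1) = 13/10
  ⇒ ω_r²/ω_c² = 13/10
Coupling ω_c² = ω_s¹ ⇒ overall = 8/3 × 13/10 = 52/15

52/15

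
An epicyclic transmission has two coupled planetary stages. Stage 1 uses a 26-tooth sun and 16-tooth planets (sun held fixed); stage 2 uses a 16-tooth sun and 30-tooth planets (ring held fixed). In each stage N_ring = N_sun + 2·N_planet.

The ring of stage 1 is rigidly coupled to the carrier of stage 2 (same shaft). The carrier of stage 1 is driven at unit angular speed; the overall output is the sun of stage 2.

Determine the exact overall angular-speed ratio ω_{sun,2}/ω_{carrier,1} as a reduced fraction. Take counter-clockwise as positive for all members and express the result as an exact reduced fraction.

483/58

Stage 1: N_ring = 26 + 2·16 = 58
Stage 1: 26(ω_s−ω_c) = −58(ω_r−ω_c),  ω_s=0, ω_c=1
Stage 1: ω_r = 1 − (26/58)(0−1) = 42/29
  ⇒ ω_r¹/ω_c¹ = 42/29
Stage 2: N_ring = 16 + 2·30 = 76
Stage 2: 16(ω_s−ω_c) = −76(ω_r−ω_c),  ω_r=0, ω_c=1
Stage 2: ω_s = 1 − (76/16)(0−1) = 23/4
  ⇒ ω_s²/ω_c² = 23/4
Coupling ω_c² = ω_r¹ ⇒ overall = 42/29 × 23/4 = 483/58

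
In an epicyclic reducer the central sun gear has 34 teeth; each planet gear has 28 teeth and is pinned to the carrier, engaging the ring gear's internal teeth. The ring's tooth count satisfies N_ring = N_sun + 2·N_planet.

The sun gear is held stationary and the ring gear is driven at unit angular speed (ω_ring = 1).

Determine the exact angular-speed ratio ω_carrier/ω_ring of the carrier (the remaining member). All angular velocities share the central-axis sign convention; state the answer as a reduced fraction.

45/62

N_ring = 34 + 2·28 = 90
34(ω_s−ω_c) = −90(ω_r−ω_c),  ω_s=0, ω_r=1
34(0−ω_c) = −90(1−ω_c)  ⇒  124ω_c = 90  ⇒  ω_c = 45/62
ω_c/ω_r = 45/62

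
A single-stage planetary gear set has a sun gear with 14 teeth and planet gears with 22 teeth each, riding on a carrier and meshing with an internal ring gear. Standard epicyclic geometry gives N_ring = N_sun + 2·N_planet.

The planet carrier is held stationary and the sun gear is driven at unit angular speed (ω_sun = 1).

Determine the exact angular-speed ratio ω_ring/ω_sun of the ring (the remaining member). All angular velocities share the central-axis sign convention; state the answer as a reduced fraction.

-7/29

N_ring = 14 + 2·22 = 58
14(ω_s−ω_c) = −58(ω_r−ω_c),  ω_c=0, ω_s=1
ω_r = 0 − (14/58)(1−0) = -7/29
ω_r/ω_s = -7/29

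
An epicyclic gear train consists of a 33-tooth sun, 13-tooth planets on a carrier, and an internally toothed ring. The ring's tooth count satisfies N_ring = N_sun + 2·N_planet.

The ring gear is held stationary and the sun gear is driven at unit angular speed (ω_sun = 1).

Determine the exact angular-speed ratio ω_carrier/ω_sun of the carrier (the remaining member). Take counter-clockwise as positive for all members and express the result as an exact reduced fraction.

33/92

N_ring = 33 + 2·13 = 59
33(ω_s−ω_c) = −59(ω_r−ω_c),  ω_r=0, ω_s=1
33(1−ω_c) = −59(0−ω_c)  ⇒  92ω_c = 33  ⇒  ω_c = 33/92
ω_c/ω_s = 33/92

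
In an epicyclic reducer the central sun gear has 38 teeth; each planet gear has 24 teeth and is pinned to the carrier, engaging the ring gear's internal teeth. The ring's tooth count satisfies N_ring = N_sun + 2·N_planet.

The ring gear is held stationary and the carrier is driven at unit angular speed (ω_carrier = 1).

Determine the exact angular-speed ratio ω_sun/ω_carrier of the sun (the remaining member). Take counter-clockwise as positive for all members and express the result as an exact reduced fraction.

62/19

N_ring = 38 + 2·24 = 86
38(ω_s−ω_c) = −86(ω_r−ω_c),  ω_r=0, ω_c=1
ω_s = 1 − (86/38)(0−1) = 62/19
ω_s/ω_c = 62/19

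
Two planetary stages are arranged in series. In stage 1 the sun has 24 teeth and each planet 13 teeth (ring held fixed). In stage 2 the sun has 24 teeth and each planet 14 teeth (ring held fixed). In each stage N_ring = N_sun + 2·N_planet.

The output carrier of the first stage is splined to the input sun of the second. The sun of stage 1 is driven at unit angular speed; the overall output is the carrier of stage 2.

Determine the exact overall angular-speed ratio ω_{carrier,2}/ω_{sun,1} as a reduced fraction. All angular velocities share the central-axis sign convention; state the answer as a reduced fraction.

72/703

Stage 1: N_ring = 24 + 2·13 = 50
Stage 1: 24(ω_s−ω_c) = −50(ω_r−ω_c),  ω_r=0, ω_s=1
Stage 1: 24(1−ω_c) = −50(0−ω_c)  ⇒  74ω_c = 24  ⇒  ω_c = 12/37
  ⇒ ω_c¹/ω_s¹ = 12/37
Stage 2: N_ring = 24 + 2·14 = 52
Stage 2: 24(ω_s−ω_c) = −52(ω_r−ω_c),  ω_r=0, ω_s=1
Stage 2: 24(1−ω_c) = −52(0−ω_c)  ⇒  76ω_c = 24  ⇒  ω_c = 6/19
  ⇒ ω_c²/ω_s² = 6/19
Coupling ω_s² = ω_c¹ ⇒ overall = 12/37 × 6/19 = 72/703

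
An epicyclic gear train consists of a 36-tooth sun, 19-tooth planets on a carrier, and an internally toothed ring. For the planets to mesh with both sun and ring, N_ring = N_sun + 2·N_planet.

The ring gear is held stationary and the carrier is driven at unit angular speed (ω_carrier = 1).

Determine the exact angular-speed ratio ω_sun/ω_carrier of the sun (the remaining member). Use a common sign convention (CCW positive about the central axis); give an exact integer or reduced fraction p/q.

55/18

N_ring = 36 + 2·19 = 74
36(ω_s−ω_c) = −74(ω_r−ω_c),  ω_r=0, ω_c=1
ω_s = 1 − (74/36)(0−1) = 55/18
ω_s/ω_c = 55/18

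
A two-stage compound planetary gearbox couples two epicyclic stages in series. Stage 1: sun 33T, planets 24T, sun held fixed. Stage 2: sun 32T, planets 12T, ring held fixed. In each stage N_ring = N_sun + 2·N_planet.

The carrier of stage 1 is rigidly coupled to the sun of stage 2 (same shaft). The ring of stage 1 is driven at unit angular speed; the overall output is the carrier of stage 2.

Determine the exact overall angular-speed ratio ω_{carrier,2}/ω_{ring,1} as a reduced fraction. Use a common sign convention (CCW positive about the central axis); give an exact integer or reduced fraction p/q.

Stage 1: N_ring = 33 + 2·24 = 81
Stage 1: 33(ω_s−ω_c) = −81(ω_r−ω_c),  ω_s=0, ω_r=1
Stage 1: 33(0−ω_c) = −81(1−ω_c)  ⇒  114ω_c = 81  ⇒  ω_c = 27/38
  ⇒ ω_c¹/ω_r¹ = 27/38
Stage 2: N_ring = 32 + 2·12 = 56
Stage 2: 32(ω_s−ω_c) = −56(ω_r−ω_c),  ω_r=0, ω_s=1
Stage 2: 32(1−ω_c) = −56(0−ω_c)  ⇒  88ω_c = 32  ⇒  ω_c = 4/11
  ⇒ ω_c²/ω_s² = 4/11
Coupling ω_s² = ω_c¹ ⇒ overall = 27/38 × 4/11 = 54/209

54/209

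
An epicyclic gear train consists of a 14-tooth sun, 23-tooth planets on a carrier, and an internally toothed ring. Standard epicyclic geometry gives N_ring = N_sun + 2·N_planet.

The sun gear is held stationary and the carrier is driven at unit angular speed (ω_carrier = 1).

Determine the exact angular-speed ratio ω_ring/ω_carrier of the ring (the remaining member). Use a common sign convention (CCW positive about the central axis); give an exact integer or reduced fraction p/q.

37/30

N_ring = 14 + 2·23 = 60
14(ω_s−ω_c) = −60(ω_r−ω_c),  ω_s=0, ω_c=1
ω_r = 1 − (14/60)(0−1) = 37/30
ω_r/ω_c = 37/30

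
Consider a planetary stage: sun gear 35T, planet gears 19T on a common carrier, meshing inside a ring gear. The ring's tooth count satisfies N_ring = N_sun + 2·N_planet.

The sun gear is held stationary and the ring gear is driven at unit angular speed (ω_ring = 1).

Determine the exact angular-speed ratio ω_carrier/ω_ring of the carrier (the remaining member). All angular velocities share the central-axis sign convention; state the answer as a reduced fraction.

73/108

N_ring = 35 + 2·19 = 73
35(ω_s−ω_c) = −73(ω_r−ω_c),  ω_s=0, ω_r=1
35(0−ω_c) = −73(1−ω_c)  ⇒  108ω_c = 73  ⇒  ω_c = 73/108
ω_c/ω_r = 73/108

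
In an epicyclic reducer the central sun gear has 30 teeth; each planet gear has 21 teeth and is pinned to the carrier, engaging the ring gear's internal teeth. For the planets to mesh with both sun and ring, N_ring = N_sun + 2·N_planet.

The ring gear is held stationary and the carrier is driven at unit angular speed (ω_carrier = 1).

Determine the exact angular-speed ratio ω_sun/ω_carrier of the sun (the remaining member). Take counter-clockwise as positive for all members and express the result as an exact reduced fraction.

N_ring = 30 + 2·21 = 72
30(ω_s−ω_c) = −72(ω_r−ω_c),  ω_r=0, ω_c=1
ω_s = 1 − (72/30)(0−1) = 17/5
ω_s/ω_c = 17/5

17/5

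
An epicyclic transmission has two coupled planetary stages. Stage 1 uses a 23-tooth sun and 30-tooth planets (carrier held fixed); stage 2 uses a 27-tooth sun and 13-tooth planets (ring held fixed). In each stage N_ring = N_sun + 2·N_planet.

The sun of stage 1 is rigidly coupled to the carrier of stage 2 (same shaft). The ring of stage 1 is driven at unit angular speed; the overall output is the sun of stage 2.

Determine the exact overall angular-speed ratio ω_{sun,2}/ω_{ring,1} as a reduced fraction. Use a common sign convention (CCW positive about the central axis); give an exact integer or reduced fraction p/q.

Stage 1: N_ring = 23 + 2·30 = 83
Stage 1: 23(ω_s−ω_c) = −83(ω_r−ω_c),  ω_c=0, ω_r=1
Stage 1: ω_s = 0 − (83/23)(1−0) = -83/23
  ⇒ ω_s¹/ω_r¹ = -83/23
Stage 2: N_ring = 27 + 2·13 = 53
Stage 2: 27(ω_s−ω_c) = −53(ω_r−ω_c),  ω_r=0, ω_c=1
Stage 2: ω_s = 1 − (53/27)(0−1) = 80/27
  ⇒ ω_s²/ω_c² = 80/27
Coupling ω_c² = ω_s¹ ⇒ overall = -83/23 × 80/27 = -6640/621

-6640/621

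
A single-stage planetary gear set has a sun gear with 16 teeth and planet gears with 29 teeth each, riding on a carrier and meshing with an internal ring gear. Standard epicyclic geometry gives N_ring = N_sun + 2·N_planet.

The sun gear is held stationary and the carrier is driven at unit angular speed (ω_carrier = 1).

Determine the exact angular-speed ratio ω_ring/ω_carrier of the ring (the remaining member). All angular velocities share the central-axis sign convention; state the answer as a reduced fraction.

N_ring = 16 + 2·29 = 74
16(ω_s−ω_c) = −74(ω_r−ω_c),  ω_s=0, ω_c=1
ω_r = 1 − (16/74)(0−1) = 45/37
ω_r/ω_c = 45/37

45/37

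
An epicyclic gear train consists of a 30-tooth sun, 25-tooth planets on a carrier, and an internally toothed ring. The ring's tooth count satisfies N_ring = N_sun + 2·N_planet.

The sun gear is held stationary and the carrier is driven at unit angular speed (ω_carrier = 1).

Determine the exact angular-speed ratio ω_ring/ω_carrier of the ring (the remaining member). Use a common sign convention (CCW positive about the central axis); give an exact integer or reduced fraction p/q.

11/8

N_ring = 30 + 2·25 = 80
30(ω_s−ω_c) = −80(ω_r−ω_c),  ω_s=0, ω_c=1
ω_r = 1 − (30/80)(0−1) = 11/8
ω_r/ω_c = 11/8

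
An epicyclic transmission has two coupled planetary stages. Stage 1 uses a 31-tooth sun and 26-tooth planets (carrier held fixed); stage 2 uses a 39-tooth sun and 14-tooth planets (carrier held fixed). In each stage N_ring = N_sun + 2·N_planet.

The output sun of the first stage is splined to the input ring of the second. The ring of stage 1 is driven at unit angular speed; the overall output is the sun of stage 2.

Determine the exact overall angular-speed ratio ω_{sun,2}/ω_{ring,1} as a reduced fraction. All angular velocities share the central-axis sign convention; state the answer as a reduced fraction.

5561/1209

Stage 1: N_ring = 31 + 2·26 = 83
Stage 1: 31(ω_s−ω_c) = −83(ω_r−ω_c),  ω_c=0, ω_r=1
Stage 1: ω_s = 0 − (83/31)(1−0) = -83/31
  ⇒ ω_s¹/ω_r¹ = -83/31
Stage 2: N_ring = 39 + 2·14 = 67
Stage 2: 39(ω_s−ω_c) = −67(ω_r−ω_c),  ω_c=0, ω_r=1
Stage 2: ω_s = 0 − (67/39)(1−0) = -67/39
  ⇒ ω_s²/ω_r² = -67/39
Coupling ω_r² = ω_s¹ ⇒ overall = -83/31 × -67/39 = 5561/1209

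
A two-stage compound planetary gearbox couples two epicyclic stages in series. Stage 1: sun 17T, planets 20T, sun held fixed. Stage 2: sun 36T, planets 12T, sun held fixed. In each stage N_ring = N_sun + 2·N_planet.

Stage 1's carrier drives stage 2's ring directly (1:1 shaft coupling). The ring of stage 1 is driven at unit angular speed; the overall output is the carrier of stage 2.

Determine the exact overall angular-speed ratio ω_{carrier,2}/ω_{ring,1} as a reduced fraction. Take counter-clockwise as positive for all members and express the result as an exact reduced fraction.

285/592

Stage 1: N_ring = 17 + 2·20 = 57
Stage 1: 17(ω_s−ω_c) = −57(ω_r−ω_c),  ω_s=0, ω_r=1
Stage 1: 17(0−ω_c) = −57(1−ω_c)  ⇒  74ω_c = 57  ⇒  ω_c = 57/74
  ⇒ ω_c¹/ω_r¹ = 57/74
Stage 2: N_ring = 36 + 2·12 = 60
Stage 2: 36(ω_s−ω_c) = −60(ω_r−ω_c),  ω_s=0, ω_r=1
Stage 2: 36(0−ω_c) = −60(1−ω_c)  ⇒  96ω_c = 60  ⇒  ω_c = 5/8
  ⇒ ω_c²/ω_r² = 5/8
Coupling ω_r² = ω_c¹ ⇒ overall = 57/74 × 5/8 = 285/592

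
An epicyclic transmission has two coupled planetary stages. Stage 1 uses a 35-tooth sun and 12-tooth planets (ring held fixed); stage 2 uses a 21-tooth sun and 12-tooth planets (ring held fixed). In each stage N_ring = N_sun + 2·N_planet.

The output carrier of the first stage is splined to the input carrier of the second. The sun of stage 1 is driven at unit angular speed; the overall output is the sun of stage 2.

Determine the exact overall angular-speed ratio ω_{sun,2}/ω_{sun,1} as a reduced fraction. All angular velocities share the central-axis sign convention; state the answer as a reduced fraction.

Stage 1: N_ring = 35 + 2·12 = 59
Stage 1: 35(ω_s−ω_c) = −59(ω_r−ω_c),  ω_r=0, ω_s=1
Stage 1: 35(1−ω_c) = −59(0−ω_c)  ⇒  94ω_c = 35  ⇒  ω_c = 35/94
  ⇒ ω_c¹/ω_s¹ = 35/94
Stage 2: N_ring = 21 + 2·12 = 45
Stage 2: 21(ω_s−ω_c) = −45(ω_r−ω_c),  ω_r=0, ω_c=1
Stage 2: ω_s = 1 − (45/21)(0−1) = 22/7
  ⇒ ω_s²/ω_c² = 22/7
Coupling ω_c² = ω_c¹ ⇒ overall = 35/94 × 22/7 = 55/47

55/47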